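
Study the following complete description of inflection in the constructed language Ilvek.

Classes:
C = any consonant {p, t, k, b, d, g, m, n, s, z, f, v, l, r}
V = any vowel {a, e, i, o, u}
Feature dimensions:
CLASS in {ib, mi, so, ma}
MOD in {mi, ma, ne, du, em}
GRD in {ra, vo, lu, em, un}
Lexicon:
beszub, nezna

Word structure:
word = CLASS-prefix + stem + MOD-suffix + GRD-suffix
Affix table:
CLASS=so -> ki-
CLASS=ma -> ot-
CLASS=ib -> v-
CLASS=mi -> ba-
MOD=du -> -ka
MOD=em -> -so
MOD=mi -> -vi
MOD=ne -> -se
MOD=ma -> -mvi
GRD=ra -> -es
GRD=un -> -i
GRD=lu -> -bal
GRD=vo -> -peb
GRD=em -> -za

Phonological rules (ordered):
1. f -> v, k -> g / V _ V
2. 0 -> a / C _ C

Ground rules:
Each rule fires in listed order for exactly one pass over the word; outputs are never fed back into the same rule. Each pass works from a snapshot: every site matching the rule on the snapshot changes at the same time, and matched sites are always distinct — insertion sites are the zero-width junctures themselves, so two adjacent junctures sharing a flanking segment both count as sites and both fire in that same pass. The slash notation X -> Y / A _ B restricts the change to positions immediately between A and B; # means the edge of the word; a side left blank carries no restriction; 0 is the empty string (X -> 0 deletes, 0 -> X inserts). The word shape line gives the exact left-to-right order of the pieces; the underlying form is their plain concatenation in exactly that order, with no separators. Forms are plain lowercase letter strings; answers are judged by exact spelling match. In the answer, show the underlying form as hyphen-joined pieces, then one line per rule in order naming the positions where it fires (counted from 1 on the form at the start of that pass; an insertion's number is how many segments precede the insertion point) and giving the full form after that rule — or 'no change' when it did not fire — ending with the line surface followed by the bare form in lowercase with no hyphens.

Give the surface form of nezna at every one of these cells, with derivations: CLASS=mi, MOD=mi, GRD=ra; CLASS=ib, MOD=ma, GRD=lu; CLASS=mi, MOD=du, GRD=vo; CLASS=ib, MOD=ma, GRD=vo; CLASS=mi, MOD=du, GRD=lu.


cell CLASS=mi, MOD=mi, GRD=ra:
underlying: ba-nezna-vi-es
1. f -> v, k -> g / V _ V: no change
2. 0 -> a / C _ C: inserts after position(s) 5: banezanavies
surface: banezanavies

cell CLASS=ib, MOD=ma, GRD=lu:
underlying: v-nezna-mvi-bal
1. f -> v, k -> g / V _ V: no change
2. 0 -> a / C _ C: inserts after position(s) 1, 4, 7: vanezanamavibal
surface: vanezanamavibal

cell CLASS=mi, MOD=du, GRD=vo:
underlying: ba-nezna-ka-peb
1. f -> v, k -> g / V _ V: fires at position(s) 8: baneznagapeb
2. 0 -> a / C _ C: inserts after position(s) 5: banezanagapeb
surface: banezanagapeb

cell CLASS=ib, MOD=ma, GRD=vo:
underlying: v-nezna-mvi-peb
1. f -> v, k -> g / V _ V: no change
2. 0 -> a / C _ C: inserts after position(s) 1, 4, 7: vanezanamavipeb
surface: vanezanamavipeb

cell CLASS=mi, MOD=du, GRD=lu:
underlying: ba-nezna-ka-bal
1. f -> v, k -> g / V _ V: fires at position(s) 8: baneznagabal
2. 0 -> a / C _ C: inserts after position(s) 5: banezanagabal
surface: banezanagabal


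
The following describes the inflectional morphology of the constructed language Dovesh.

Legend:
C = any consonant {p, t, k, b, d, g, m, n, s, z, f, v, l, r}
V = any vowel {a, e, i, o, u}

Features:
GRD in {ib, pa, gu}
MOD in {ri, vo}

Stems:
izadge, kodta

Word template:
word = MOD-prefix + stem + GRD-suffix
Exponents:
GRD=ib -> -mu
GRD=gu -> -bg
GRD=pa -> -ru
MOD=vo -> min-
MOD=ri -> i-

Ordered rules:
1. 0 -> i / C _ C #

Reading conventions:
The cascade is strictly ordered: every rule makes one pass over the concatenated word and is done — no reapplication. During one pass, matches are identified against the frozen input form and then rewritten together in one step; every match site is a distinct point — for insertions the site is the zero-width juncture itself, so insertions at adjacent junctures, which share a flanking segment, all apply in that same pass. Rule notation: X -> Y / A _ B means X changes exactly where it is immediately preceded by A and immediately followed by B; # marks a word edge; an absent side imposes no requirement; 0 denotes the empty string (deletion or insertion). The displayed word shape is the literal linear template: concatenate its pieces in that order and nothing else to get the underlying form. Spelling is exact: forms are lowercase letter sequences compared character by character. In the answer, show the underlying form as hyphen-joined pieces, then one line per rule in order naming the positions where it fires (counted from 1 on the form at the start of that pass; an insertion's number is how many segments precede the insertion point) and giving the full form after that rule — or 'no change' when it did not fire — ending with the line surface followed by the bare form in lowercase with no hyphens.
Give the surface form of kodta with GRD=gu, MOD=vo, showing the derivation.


underlying: min-kodta-bg
1. 0 -> i / C _ C #: inserts after position(s) 9: minkodtabig
surface: minkodtabig


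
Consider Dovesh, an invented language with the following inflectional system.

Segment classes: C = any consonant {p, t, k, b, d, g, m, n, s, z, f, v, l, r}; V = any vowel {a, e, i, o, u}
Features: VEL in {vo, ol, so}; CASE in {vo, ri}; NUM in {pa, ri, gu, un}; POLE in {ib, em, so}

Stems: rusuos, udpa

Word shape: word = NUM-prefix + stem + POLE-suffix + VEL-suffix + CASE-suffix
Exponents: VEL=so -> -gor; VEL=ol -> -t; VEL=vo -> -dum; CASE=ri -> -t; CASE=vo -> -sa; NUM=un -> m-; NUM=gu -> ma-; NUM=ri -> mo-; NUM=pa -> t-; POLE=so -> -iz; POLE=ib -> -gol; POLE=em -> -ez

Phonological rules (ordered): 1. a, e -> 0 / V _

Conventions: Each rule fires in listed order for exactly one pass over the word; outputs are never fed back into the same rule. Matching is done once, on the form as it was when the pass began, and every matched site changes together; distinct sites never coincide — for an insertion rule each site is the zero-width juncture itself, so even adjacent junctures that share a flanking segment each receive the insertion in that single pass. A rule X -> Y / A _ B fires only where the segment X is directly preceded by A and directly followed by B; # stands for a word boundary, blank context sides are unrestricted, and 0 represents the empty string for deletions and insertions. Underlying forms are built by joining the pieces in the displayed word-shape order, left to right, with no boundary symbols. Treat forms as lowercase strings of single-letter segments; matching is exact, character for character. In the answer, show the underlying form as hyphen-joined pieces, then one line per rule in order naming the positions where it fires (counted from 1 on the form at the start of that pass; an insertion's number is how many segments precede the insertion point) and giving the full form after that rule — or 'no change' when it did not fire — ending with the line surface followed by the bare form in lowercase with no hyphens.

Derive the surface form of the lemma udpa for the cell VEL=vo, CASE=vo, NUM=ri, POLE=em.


underlying: mo-udpa-ez-dum-sa
1. a, e -> 0 / V _: fires at position(s) 7: moudpazdumsa
surface: moudpazdumsa


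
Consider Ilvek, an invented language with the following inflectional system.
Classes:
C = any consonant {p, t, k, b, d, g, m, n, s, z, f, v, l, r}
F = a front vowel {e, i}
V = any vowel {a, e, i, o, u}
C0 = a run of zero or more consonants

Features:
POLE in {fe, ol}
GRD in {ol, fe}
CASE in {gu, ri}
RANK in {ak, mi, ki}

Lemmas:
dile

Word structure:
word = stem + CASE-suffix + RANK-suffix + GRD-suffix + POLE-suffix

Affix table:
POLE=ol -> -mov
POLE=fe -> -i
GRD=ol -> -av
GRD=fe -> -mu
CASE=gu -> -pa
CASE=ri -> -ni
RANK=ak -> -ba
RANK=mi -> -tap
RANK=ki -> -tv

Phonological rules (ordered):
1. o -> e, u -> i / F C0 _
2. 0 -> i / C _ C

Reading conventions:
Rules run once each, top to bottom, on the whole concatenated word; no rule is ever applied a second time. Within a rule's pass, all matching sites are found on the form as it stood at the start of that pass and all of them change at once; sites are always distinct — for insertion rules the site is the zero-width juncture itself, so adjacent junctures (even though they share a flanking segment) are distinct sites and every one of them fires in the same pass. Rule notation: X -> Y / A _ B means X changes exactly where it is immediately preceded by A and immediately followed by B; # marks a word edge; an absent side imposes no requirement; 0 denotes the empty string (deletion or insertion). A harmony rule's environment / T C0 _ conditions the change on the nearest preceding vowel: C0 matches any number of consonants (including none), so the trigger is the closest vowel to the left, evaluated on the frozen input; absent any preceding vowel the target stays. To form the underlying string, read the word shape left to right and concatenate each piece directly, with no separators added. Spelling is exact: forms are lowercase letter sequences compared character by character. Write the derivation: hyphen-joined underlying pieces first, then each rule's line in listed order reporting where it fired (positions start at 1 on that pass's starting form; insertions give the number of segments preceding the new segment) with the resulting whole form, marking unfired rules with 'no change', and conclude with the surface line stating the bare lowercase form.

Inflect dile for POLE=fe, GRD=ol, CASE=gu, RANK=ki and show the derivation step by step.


underlying: dile-pa-tv-av-i
1. o -> e, u -> i / F C0 _: no change
2. 0 -> i / C _ C: inserts after position(s) 7: dilepativavi
surface: dilepativavi


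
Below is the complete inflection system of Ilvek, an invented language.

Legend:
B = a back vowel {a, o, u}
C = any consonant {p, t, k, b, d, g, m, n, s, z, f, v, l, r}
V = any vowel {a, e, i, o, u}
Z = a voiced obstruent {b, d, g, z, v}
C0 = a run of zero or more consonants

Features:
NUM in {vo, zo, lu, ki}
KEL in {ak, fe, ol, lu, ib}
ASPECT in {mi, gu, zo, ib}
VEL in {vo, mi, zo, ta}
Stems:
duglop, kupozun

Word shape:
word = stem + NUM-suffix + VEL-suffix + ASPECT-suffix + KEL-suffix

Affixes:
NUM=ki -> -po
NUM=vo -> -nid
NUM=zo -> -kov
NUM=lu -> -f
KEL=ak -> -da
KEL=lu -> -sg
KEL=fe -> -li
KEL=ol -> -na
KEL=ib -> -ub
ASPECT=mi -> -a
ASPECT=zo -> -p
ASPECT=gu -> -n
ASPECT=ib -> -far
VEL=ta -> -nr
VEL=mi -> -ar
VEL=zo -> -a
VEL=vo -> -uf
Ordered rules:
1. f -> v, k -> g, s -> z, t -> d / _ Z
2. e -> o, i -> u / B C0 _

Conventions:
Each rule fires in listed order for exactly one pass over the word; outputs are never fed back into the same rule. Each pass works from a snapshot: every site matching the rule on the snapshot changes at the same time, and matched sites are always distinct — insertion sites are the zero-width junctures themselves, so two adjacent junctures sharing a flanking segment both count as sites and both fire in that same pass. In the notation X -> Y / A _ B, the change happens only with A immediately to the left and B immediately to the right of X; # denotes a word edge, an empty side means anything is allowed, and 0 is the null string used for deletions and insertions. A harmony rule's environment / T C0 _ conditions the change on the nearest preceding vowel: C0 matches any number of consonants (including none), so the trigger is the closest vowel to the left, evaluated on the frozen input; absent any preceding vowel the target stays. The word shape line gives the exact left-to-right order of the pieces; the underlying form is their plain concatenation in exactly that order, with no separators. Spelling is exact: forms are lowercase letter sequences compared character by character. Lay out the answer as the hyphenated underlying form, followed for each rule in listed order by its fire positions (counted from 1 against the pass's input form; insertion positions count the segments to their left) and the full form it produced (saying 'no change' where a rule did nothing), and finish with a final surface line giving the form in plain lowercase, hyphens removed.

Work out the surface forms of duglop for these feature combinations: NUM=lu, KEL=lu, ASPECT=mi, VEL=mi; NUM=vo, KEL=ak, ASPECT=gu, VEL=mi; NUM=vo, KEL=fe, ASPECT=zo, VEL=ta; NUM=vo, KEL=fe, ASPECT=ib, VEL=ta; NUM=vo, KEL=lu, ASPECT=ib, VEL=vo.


cell NUM=lu, KEL=lu, ASPECT=mi, VEL=mi:
underlying: duglop-f-ar-a-sg
1. f -> v, k -> g, s -> z, t -> d / _ Z: fires at position(s) 11: duglopfarazg
2. e -> o, i -> u / B C0 _: no change
surface: duglopfarazg

cell NUM=vo, KEL=ak, ASPECT=gu, VEL=mi:
underlying: duglop-nid-ar-n-da
1. f -> v, k -> g, s -> z, t -> d / _ Z: no change
2. e -> o, i -> u / B C0 _: fires at position(s) 8: duglopnudarnda
surface: duglopnudarnda

cell NUM=vo, KEL=fe, ASPECT=zo, VEL=ta:
underlying: duglop-nid-nr-p-li
1. f -> v, k -> g, s -> z, t -> d / _ Z: no change
2. e -> o, i -> u / B C0 _: fires at position(s) 8: duglopnudnrpli
surface: duglopnudnrpli

cell NUM=vo, KEL=fe, ASPECT=ib, VEL=ta:
underlying: duglop-nid-nr-far-li
1. f -> v, k -> g, s -> z, t -> d / _ Z: no change
2. e -> o, i -> u / B C0 _: fires at position(s) 8, 16: duglopnudnrfarlu
surface: duglopnudnrfarlu

cell NUM=vo, KEL=lu, ASPECT=ib, VEL=vo:
underlying: duglop-nid-uf-far-sg
1. f -> v, k -> g, s -> z, t -> d / _ Z: fires at position(s) 15: duglopniduffarzg
2. e -> o, i -> u / B C0 _: fires at position(s) 8: duglopnuduffarzg
surface: duglopnuduffarzg


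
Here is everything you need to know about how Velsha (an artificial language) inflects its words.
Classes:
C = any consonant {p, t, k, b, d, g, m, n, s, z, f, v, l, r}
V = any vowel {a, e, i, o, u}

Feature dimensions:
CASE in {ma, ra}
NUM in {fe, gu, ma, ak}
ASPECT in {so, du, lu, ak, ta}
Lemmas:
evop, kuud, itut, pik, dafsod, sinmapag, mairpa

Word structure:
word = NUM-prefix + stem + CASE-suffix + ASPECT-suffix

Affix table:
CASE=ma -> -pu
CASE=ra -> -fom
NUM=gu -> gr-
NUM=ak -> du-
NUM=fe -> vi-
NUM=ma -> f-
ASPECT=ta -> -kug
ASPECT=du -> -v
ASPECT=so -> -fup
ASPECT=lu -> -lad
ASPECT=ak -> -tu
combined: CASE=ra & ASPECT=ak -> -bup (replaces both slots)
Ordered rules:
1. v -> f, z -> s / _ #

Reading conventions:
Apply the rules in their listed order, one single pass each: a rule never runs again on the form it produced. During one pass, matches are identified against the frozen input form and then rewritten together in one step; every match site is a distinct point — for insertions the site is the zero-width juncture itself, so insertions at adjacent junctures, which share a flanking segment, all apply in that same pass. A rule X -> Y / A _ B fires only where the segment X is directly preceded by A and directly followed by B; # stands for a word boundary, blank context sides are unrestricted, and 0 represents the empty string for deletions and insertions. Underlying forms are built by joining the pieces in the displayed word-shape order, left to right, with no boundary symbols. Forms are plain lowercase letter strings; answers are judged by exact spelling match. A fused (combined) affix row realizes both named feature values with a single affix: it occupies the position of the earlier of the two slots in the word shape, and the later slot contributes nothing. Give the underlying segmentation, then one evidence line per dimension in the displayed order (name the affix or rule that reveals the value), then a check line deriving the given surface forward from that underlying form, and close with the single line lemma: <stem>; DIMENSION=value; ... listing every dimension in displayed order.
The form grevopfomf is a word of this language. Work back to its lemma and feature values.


underlying: gr-evop-fom-v
CASE=ra - signalled by the affix -fom
NUM=gu - signalled by the affix gr-
ASPECT=du - signalled by the affix -v
check: grevopfomv -> grevopfomf
lemma: evop; CASE=ra; NUM=gu; ASPECT=du


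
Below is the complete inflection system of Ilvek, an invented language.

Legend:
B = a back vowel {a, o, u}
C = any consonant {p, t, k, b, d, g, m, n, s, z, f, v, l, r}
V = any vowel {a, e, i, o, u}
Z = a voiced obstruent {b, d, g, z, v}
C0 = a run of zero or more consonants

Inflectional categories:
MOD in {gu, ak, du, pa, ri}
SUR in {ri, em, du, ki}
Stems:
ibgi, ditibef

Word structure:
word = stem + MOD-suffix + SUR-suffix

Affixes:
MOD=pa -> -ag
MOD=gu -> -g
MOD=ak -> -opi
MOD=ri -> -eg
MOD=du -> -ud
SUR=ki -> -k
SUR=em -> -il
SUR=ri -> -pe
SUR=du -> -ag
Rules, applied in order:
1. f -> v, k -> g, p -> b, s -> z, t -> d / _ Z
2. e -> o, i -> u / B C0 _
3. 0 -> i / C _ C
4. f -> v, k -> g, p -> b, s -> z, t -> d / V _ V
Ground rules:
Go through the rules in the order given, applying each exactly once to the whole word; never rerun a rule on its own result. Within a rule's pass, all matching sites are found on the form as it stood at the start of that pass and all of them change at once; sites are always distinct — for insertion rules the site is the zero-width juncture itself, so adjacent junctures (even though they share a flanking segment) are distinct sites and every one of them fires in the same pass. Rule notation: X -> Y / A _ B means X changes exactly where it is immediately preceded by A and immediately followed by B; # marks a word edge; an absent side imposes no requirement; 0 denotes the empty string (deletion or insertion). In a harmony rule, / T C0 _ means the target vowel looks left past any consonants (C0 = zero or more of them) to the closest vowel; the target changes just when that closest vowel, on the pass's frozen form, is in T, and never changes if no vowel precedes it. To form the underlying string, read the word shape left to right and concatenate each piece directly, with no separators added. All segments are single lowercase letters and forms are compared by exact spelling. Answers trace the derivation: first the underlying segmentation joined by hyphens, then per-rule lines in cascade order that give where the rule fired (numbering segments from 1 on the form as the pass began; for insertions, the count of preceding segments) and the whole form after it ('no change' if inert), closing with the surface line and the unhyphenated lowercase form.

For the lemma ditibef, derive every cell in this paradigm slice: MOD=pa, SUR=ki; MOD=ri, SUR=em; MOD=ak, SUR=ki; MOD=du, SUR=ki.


cell MOD=pa, SUR=ki:
underlying: ditibef-ag-k
1. f -> v, k -> g, p -> b, s -> z, t -> d / _ Z: no change
2. e -> o, i -> u / B C0 _: no change
3. 0 -> i / C _ C: inserts after position(s) 9: ditibefagik
4. f -> v, k -> g, p -> b, s -> z, t -> d / V _ V: fires at position(s) 3, 7: didibevagik
surface: didibevagik

cell MOD=ri, SUR=em:
underlying: ditibef-eg-il
1. f -> v, k -> g, p -> b, s -> z, t -> d / _ Z: no change
2. e -> o, i -> u / B C0 _: no change
3. 0 -> i / C _ C: no change
4. f -> v, k -> g, p -> b, s -> z, t -> d / V _ V: fires at position(s) 3, 7: didibevegil
surface: didibevegil

cell MOD=ak, SUR=ki:
underlying: ditibef-opi-k
1. f -> v, k -> g, p -> b, s -> z, t -> d / _ Z: no change
2. e -> o, i -> u / B C0 _: fires at position(s) 10: ditibefopuk
3. 0 -> i / C _ C: no change
4. f -> v, k -> g, p -> b, s -> z, t -> d / V _ V: fires at position(s) 3, 7, 9: didibevobuk
surface: didibevobuk

cell MOD=du, SUR=ki:
underlying: ditibef-ud-k
1. f -> v, k -> g, p -> b, s -> z, t -> d / _ Z: no change
2. e -> o, i -> u / B C0 _: no change
3. 0 -> i / C _ C: inserts after position(s) 9: ditibefudik
4. f -> v, k -> g, p -> b, s -> z, t -> d / V _ V: fires at position(s) 3, 7: didibevudik
surface: didibevudik


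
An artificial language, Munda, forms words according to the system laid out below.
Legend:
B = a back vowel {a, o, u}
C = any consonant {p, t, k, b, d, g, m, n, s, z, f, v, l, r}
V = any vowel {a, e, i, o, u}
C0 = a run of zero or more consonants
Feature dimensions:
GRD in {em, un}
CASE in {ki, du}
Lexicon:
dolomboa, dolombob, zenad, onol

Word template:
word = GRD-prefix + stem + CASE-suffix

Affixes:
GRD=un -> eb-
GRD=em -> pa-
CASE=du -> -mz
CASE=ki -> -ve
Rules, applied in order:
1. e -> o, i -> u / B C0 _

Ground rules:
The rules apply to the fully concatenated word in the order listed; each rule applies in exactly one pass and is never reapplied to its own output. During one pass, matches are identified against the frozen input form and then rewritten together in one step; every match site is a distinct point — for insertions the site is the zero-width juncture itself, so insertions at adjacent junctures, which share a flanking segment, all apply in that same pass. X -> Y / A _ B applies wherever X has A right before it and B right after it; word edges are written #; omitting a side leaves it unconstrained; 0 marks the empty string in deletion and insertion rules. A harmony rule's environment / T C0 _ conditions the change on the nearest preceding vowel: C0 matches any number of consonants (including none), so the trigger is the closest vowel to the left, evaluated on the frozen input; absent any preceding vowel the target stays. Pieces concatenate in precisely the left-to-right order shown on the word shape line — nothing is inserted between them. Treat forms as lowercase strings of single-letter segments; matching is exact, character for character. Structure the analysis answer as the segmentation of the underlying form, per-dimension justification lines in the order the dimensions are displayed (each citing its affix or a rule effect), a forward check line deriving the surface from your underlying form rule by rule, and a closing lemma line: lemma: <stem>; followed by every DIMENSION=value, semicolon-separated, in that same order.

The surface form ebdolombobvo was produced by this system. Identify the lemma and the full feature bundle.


underlying: eb-dolombob-ve
GRD=un - signalled by the affix eb-
CASE=ki - signalled by the affix -ve
check: ebdolombobve -> ebdolombobvo
lemma: dolombob; GRD=un; CASE=ki


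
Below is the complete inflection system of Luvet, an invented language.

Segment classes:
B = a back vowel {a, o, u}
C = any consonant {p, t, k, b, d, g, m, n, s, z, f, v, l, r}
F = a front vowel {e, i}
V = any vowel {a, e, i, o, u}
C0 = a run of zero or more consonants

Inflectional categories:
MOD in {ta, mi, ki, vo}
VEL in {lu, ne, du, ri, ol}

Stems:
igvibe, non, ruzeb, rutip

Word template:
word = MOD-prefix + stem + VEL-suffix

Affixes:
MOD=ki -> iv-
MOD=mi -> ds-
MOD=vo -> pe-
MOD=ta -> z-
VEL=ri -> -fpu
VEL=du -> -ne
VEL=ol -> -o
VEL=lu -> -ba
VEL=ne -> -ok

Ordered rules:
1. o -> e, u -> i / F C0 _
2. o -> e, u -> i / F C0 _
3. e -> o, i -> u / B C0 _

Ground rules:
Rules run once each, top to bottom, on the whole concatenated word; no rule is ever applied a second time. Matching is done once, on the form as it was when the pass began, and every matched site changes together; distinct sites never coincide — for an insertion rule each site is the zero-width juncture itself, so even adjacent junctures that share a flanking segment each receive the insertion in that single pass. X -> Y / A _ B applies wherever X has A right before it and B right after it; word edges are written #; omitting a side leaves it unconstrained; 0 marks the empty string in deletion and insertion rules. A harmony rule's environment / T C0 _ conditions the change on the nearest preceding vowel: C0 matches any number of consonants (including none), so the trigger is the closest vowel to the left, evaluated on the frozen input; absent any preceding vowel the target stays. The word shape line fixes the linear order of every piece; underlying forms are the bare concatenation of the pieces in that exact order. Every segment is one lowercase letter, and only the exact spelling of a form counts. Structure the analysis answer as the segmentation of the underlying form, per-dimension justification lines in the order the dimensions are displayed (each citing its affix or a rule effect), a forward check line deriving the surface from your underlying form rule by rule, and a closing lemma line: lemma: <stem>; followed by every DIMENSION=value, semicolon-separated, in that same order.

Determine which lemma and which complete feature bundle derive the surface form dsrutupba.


underlying: ds-rutip-ba
MOD=mi - signalled by the affix ds-
VEL=lu - signalled by the affix -ba
check: dsrutipba -> dsrutipba -> dsrutipba -> dsrutupba
lemma: rutip; MOD=mi; VEL=lu


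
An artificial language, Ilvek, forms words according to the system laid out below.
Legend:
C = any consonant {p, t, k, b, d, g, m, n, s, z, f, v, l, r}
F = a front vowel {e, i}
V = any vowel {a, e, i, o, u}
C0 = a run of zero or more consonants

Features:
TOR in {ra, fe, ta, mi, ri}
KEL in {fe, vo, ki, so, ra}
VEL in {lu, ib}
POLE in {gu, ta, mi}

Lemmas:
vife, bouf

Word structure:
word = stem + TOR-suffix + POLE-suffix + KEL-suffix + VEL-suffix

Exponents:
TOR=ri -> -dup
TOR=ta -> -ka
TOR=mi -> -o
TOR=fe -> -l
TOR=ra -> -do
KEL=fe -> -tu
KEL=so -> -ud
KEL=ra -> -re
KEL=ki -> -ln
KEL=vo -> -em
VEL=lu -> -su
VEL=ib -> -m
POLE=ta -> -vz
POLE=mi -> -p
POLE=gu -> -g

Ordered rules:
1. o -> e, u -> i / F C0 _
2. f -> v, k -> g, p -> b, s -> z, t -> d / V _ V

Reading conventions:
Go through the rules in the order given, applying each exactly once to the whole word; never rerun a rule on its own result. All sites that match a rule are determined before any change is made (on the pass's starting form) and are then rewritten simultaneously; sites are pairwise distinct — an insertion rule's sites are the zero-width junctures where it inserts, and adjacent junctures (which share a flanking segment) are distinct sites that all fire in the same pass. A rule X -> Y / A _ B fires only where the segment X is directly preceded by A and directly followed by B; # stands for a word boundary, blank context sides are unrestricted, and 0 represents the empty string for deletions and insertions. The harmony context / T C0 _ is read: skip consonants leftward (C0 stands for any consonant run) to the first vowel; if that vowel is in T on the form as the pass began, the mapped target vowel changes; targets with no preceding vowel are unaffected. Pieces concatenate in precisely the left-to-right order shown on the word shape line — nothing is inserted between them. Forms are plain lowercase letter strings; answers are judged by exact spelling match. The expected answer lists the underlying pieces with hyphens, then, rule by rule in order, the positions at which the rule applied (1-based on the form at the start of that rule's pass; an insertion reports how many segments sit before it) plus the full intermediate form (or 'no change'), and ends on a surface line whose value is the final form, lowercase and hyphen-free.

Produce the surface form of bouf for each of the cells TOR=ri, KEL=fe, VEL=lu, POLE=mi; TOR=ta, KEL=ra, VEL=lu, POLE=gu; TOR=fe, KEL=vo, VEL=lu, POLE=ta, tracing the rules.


cell TOR=ri, KEL=fe, VEL=lu, POLE=mi:
underlying: bouf-dup-p-tu-su
1. o -> e, u -> i / F C0 _: no change
2. f -> v, k -> g, p -> b, s -> z, t -> d / V _ V: fires at position(s) 11: boufdupptuzu
surface: boufdupptuzu

cell TOR=ta, KEL=ra, VEL=lu, POLE=gu:
underlying: bouf-ka-g-re-su
1. o -> e, u -> i / F C0 _: fires at position(s) 11: boufkagresi
2. f -> v, k -> g, p -> b, s -> z, t -> d / V _ V: fires at position(s) 10: boufkagrezi
surface: boufkagrezi

cell TOR=fe, KEL=vo, VEL=lu, POLE=ta:
underlying: bouf-l-vz-em-su
1. o -> e, u -> i / F C0 _: fires at position(s) 11: bouflvzemsi
2. f -> v, k -> g, p -> b, s -> z, t -> d / V _ V: no change
surface: bouflvzemsi


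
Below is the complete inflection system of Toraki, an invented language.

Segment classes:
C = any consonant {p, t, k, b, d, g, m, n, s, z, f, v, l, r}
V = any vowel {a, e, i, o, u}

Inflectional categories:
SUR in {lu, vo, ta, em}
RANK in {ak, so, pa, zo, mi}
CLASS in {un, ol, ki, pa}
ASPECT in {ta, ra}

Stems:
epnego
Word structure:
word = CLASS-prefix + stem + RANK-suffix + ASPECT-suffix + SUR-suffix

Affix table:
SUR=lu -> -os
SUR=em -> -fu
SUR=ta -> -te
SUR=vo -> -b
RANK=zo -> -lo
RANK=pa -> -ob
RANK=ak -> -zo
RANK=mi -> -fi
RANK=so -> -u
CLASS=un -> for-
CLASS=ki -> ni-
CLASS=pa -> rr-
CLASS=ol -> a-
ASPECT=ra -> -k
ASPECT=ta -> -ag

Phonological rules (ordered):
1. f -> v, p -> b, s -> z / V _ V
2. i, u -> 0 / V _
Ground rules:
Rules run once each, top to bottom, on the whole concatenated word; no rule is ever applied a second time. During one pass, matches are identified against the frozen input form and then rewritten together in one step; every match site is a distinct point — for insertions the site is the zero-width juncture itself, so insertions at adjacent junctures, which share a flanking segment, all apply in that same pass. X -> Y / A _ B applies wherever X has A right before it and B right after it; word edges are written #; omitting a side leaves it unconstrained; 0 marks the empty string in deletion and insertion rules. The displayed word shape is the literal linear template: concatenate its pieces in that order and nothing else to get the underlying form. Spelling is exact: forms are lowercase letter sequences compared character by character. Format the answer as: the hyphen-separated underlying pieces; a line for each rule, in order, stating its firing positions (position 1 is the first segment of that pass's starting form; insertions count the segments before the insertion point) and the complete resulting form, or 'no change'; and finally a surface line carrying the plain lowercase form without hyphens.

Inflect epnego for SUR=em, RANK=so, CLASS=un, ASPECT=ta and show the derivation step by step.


underlying: for-epnego-u-ag-fu
1. f -> v, p -> b, s -> z / V _ V: no change
2. i, u -> 0 / V _: fires at position(s) 10: forepnegoagfu
surface: forepnegoagfu


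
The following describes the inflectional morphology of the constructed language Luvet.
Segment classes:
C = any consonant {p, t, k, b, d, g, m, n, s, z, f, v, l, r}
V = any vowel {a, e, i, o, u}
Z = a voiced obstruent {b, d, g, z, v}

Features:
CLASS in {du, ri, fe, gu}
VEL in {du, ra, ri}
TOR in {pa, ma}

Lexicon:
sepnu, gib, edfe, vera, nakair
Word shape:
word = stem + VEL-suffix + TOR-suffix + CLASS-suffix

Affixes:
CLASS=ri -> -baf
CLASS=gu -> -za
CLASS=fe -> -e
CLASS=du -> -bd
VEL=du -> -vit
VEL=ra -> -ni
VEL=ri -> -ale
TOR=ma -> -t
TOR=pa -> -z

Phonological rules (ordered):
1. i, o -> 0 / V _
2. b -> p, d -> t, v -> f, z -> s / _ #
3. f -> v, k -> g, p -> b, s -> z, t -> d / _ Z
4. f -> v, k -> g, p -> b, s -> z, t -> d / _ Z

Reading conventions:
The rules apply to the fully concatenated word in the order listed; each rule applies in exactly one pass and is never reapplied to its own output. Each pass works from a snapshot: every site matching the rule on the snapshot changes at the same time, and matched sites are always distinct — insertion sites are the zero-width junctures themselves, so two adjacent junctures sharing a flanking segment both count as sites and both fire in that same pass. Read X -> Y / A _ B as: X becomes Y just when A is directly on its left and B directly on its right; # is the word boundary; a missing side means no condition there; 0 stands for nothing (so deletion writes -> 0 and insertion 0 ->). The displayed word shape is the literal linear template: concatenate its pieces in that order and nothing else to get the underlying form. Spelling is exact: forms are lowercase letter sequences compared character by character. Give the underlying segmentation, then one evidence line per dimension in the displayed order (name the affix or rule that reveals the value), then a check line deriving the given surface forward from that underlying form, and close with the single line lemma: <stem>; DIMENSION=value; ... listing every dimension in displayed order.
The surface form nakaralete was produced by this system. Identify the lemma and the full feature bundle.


underlying: nakair-ale-t-e
CLASS=fe - signalled by the affix -e
VEL=ri - signalled by the affix -ale
TOR=ma - signalled by the affix -t
check: nakairalete -> nakaralete -> nakaralete -> nakaralete -> nakaralete
lemma: nakair; CLASS=fe; VEL=ri; TOR=ma


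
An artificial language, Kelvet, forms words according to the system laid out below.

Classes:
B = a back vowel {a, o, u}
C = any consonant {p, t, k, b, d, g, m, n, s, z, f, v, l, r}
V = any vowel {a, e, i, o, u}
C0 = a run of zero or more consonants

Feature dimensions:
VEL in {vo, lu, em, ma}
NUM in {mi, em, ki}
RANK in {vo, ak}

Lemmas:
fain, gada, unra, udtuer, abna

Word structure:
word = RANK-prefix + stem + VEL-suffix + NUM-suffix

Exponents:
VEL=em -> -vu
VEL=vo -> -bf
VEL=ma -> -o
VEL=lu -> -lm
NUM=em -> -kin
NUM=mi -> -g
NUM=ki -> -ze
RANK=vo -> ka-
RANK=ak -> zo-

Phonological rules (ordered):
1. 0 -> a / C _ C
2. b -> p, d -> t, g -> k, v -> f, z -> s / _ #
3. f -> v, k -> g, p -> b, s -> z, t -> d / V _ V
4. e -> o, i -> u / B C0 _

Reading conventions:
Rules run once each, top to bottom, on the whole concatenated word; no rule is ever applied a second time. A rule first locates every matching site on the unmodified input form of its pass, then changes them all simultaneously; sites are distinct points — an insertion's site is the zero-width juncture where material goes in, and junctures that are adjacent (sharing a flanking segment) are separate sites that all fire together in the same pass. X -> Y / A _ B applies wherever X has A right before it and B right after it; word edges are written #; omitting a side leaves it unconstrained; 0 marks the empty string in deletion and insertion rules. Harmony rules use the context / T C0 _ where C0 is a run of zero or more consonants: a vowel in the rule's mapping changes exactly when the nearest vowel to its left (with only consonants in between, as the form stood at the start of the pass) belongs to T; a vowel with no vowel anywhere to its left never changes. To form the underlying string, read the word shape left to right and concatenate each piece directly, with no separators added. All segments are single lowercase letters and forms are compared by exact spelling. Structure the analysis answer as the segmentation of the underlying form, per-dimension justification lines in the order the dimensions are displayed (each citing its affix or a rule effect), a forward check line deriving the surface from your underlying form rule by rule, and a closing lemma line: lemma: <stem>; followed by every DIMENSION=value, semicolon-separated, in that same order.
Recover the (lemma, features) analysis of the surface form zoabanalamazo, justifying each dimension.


underlying: zo-abna-lm-ze
VEL=lu - signalled by the affix -lm
NUM=ki - signalled by the affix -ze
RANK=ak - signalled by the affix zo-
check: zoabnalmze -> zoabanalamaze -> zoabanalamaze -> zoabanalamaze -> zoabanalamazo
lemma: abna; VEL=lu; NUM=ki; RANK=ak


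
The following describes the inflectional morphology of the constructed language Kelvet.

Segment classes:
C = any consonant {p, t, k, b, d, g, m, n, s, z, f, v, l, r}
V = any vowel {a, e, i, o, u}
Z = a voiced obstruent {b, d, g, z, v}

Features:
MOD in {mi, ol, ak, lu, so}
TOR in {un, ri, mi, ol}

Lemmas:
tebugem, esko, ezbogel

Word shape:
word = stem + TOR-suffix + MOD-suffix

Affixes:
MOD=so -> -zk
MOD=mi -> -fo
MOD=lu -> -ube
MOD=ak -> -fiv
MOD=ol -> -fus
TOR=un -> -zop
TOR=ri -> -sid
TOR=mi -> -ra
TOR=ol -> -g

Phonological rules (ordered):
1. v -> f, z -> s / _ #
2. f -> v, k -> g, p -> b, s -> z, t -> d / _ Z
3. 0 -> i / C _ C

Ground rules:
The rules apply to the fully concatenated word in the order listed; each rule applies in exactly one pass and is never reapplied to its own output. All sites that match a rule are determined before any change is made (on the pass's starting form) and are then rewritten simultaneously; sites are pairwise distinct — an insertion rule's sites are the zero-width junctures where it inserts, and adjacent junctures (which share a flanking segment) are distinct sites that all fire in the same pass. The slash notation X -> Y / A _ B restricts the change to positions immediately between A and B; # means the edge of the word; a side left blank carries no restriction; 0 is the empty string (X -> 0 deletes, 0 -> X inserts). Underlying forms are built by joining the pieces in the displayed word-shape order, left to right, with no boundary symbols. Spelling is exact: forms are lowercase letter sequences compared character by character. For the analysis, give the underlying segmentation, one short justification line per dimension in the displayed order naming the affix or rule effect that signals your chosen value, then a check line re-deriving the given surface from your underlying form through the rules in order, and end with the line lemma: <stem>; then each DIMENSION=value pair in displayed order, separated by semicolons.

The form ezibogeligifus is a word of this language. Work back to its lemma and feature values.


underlying: ezbogel-g-fus
MOD=ol - signalled by the affix -fus
TOR=ol - signalled by the affix -g
check: ezbogelgfus -> ezbogelgfus -> ezbogelgfus -> ezibogeligifus
lemma: ezbogel; MOD=ol; TOR=ol


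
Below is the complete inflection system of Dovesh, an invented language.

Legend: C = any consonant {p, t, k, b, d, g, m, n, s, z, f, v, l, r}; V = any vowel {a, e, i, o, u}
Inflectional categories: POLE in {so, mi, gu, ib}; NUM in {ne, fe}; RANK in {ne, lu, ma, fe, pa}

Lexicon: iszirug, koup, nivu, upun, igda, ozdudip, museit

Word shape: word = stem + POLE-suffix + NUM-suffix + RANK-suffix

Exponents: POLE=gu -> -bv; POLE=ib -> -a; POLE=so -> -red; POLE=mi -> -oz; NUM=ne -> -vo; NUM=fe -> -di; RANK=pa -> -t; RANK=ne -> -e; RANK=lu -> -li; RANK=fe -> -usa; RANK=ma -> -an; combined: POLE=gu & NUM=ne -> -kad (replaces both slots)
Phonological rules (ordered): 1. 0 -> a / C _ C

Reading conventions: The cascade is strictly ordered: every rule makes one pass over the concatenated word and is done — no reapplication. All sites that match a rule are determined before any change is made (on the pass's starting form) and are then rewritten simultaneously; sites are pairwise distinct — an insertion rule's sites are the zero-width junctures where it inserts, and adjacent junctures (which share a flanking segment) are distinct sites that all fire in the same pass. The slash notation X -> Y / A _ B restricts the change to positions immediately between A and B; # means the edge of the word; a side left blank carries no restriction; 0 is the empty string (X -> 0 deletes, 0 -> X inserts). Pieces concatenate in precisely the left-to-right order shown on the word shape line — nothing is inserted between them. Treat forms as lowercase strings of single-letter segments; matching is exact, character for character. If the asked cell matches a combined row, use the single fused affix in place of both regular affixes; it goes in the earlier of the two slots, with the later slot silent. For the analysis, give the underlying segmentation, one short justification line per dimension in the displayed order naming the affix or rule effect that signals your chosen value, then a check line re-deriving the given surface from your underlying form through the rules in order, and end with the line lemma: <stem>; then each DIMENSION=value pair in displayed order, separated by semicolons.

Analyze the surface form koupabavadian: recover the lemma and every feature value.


underlying: koup-bv-di-an
POLE=gu - signalled by the affix -bv
NUM=fe - signalled by the affix -di
RANK=ma - signalled by the affix -an
check: koupbvdian -> koupabavadian
lemma: koup; POLE=gu; NUM=fe; RANK=ma


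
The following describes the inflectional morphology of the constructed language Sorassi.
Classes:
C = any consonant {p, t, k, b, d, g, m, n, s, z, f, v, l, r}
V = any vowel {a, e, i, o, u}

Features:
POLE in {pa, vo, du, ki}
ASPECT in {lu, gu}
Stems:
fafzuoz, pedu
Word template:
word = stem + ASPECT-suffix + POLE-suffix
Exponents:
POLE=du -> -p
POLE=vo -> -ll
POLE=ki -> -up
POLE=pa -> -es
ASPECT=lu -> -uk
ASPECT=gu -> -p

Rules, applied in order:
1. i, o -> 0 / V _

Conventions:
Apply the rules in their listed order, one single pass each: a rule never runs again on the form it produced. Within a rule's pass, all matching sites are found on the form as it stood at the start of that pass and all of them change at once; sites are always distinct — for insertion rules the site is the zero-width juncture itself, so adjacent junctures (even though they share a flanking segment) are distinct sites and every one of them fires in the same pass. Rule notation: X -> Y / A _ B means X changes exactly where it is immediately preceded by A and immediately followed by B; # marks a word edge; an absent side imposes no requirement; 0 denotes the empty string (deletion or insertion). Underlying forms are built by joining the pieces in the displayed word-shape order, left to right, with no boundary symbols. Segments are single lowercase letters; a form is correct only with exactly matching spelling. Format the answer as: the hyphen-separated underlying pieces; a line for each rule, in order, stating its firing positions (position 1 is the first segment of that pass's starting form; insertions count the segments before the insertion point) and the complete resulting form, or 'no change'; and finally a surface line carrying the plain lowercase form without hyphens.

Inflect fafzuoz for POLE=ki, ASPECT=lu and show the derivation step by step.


underlying: fafzuoz-uk-up
1. i, o -> 0 / V _: fires at position(s) 6: fafzuzukup
surface: fafzuzukup
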